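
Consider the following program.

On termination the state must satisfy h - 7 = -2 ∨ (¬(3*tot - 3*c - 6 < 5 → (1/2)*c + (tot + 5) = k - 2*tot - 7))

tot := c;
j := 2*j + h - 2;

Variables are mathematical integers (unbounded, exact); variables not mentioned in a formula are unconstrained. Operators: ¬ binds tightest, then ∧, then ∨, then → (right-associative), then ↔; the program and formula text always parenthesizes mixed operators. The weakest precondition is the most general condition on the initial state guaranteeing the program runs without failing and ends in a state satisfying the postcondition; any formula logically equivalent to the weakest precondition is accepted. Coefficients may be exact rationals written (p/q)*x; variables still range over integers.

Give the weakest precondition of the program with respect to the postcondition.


Working backward. After the program, the postcondition h - 7 = -2 ∨ (¬(3*tot - 3*c - 6 < 5 → (1/2)*c + (tot + 5) = k - 2*tot - 7)) must hold; in canonical form it is h = 5 ∨ (¬(3*tot < 3*c + 11 → (1/2)*c + 3*tot = k - 12)).
Before j := 2*j + h - 2: h = 5 ∨ (¬(3*tot < 3*c + 11 → (1/2)*c + 3*tot = k - 12))
Before tot := c: h = 5 ∨ (¬((7/2)*c = k - 12))
Answer: WP = h = 5 ∨ (¬((7/2)*c = k - 12))


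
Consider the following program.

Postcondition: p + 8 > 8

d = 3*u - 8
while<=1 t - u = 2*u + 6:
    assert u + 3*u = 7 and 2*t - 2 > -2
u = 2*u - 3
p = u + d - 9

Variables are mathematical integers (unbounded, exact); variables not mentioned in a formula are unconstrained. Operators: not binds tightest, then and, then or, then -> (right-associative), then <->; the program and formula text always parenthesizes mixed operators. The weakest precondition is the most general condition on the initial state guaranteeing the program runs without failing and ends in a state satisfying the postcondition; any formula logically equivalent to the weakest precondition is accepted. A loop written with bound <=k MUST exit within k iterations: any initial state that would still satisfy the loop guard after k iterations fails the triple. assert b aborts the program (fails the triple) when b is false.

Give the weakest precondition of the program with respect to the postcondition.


Working backward. After the program, the postcondition p + 8 > 8 must hold; in canonical form it is p > 0.
Before p := u + d - 9: d + u > 9
Before u := 2*u - 3: d + 2*u > 12
Before the loop (bound <=1), unroll the exhaustion recursion (WP_0 = exit-now case; WP_j = one more guarded iteration, up to j = 1):
  WP_0: (not (t = 3*u + 6)) and d + 2*u > 12
  WP_1: (t = 3*u + 6 -> (4*u = 7 and 2*t > 0 and (not (t = 3*u + 6)) and d + 2*u > 12)) and ((not (t = 3*u + 6)) -> d + 2*u > 12)
So before the loop: (t = 3*u + 6 -> (4*u = 7 and 2*t > 0 and (not (t = 3*u + 6)) and d + 2*u > 12)) and ((not (t = 3*u + 6)) -> d + 2*u > 12)
Before d := 3*u - 8: (t = 3*u + 6 -> (4*u = 7 and 2*t > 0 and (not (t = 3*u + 6)) and 5*u > 20)) and ((not (t = 3*u + 6)) -> 5*u > 20)
Answer: WP = (t = 3*u + 6 -> (4*u = 7 and 2*t > 0 and (not (t = 3*u + 6)) and 5*u > 20)) and ((not (t = 3*u + 6)) -> 5*u > 20)


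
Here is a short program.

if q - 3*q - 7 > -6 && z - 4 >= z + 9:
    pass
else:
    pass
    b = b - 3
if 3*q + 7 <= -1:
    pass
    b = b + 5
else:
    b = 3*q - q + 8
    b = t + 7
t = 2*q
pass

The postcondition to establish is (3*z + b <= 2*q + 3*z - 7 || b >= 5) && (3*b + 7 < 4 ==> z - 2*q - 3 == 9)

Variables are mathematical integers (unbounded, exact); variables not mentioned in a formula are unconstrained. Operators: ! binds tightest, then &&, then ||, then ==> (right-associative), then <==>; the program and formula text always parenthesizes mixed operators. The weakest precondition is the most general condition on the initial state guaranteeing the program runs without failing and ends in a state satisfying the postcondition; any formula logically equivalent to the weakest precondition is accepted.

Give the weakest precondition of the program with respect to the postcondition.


Working backward. After the program, the postcondition (3*z + b <= 2*q + 3*z - 7 || b >= 5) && (3*b + 7 < 4 ==> z - 2*q - 3 == 9) must hold; in canonical form it is (b <= 2*q - 7 || b >= 5) && (3*b < -3 ==> z == 2*q + 12).
Before skip: (b <= 2*q - 7 || b >= 5) && (3*b < -3 ==> z == 2*q + 12)
Before t := 2*q: (b <= 2*q - 7 || b >= 5) && (3*b < -3 ==> z == 2*q + 12)
Then branch requires (b <= 2*q - 12 || b >= 0) && (3*b < -18 ==> z == 2*q + 12); else branch requires (t <= 2*q - 14 || t >= -2) && (3*t < -24 ==> z == 2*q + 12).
Before the if: (3*q <= -8 ==> ((b <= 2*q - 12 || b >= 0) && (3*b < -18 ==> z == 2*q + 12))) && ((!(3*q <= -8)) ==> ((t <= 2*q - 14 || t >= -2) && (3*t < -24 ==> z == 2*q + 12)))
Then branch requires (3*q <= -8 ==> ((b <= 2*q - 12 || b >= 0) && (3*b < -18 ==> z == 2*q + 12))) && ((!(3*q <= -8)) ==> ((t <= 2*q - 14 || t >= -2) && (3*t < -24 ==> z == 2*q + 12))); else branch requires (3*q <= -8 ==> ((b <= 2*q - 9 || b >= 3) && (3*b < -9 ==> z == 2*q + 12))) && ((!(3*q <= -8)) ==> ((t <= 2*q - 14 || t >= -2) && (3*t < -24 ==> z == 2*q + 12))).
Before the if: (3*q <= -8 ==> ((b <= 2*q - 9 || b >= 3) && (3*b < -9 ==> z == 2*q + 12))) && ((!(3*q <= -8)) ==> ((t <= 2*q - 14 || t >= -2) && (3*t < -24 ==> z == 2*q + 12)))
Answer: WP = (3*q <= -8 ==> ((b <= 2*q - 9 || b >= 3) && (3*b < -9 ==> z == 2*q + 12))) && ((!(3*q <= -8)) ==> ((t <= 2*q - 14 || t >= -2) && (3*t < -24 ==> z == 2*q + 12)))


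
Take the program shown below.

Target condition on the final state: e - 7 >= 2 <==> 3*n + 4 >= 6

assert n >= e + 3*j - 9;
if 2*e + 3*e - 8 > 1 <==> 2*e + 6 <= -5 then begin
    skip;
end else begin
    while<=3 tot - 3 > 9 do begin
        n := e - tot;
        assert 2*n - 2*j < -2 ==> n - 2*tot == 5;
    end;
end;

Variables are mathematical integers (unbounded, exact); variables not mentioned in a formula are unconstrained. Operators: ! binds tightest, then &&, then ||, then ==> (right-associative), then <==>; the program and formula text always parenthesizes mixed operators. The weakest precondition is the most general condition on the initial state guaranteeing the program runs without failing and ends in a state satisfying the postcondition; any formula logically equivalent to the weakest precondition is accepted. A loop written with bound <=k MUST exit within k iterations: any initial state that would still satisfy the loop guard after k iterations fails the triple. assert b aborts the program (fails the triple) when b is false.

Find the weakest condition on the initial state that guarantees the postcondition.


Working backward. After the program, the postcondition e - 7 >= 2 <==> 3*n + 4 >= 6 must hold; in canonical form it is e >= 9 <==> 3*n >= 2.
Then branch requires e >= 9 <==> 3*n >= 2; else branch requires (tot > 12 ==> ((2*e < 2*j + 2*tot - 2 ==> e == 3*tot + 5) && (tot > 12 ==> ((2*e < 2*j + 2*tot - 2 ==> e == 3*tot + 5) && (tot > 12 ==> ((2*e < 2*j + 2*tot - 2 ==> e == 3*tot + 5) && (!(tot > 12)) && (e >= 9 <==> 3*e >= 3*tot + 2))) && ((!(tot > 12)) ==> (e >= 9 <==> 3*e >= 3*tot + 2)))) && ((!(tot > 12)) ==> (e >= 9 <==> 3*e >= 3*tot + 2)))) && ((!(tot > 12)) ==> (e >= 9 <==> 3*n >= 2)).
Before the if: ((5*e > 9 <==> 2*e <= -11) ==> (e >= 9 <==> 3*n >= 2)) && ((!(5*e > 9 <==> 2*e <= -11)) ==> ((tot > 12 ==> ((2*e < 2*j + 2*tot - 2 ==> e == 3*tot + 5) && (tot > 12 ==> ((2*e < 2*j + 2*tot - 2 ==> e == 3*tot + 5) && (tot > 12 ==> ((2*e < 2*j + 2*tot - 2 ==> e == 3*tot + 5) && (!(tot > 12)) && (e >= 9 <==> 3*e >= 3*tot + 2))) && ((!(tot > 12)) ==> (e >= 9 <==> 3*e >= 3*tot + 2)))) && ((!(tot > 12)) ==> (e >= 9 <==> 3*e >= 3*tot + 2)))) && ((!(tot > 12)) ==> (e >= 9 <==> 3*n >= 2))))
Before assert n >= e + 3*j - 9: n >= e + 3*j - 9 && ((5*e > 9 <==> 2*e <= -11) ==> (e >= 9 <==> 3*n >= 2)) && ((!(5*e > 9 <==> 2*e <= -11)) ==> ((tot > 12 ==> ((2*e < 2*j + 2*tot - 2 ==> e == 3*tot + 5) && (tot > 12 ==> ((2*e < 2*j + 2*tot - 2 ==> e == 3*tot + 5) && (tot > 12 ==> ((2*e < 2*j + 2*tot - 2 ==> e == 3*tot + 5) && (!(tot > 12)) && (e >= 9 <==> 3*e >= 3*tot + 2))) && ((!(tot > 12)) ==> (e >= 9 <==> 3*e >= 3*tot + 2)))) && ((!(tot > 12)) ==> (e >= 9 <==> 3*e >= 3*tot + 2)))) && ((!(tot > 12)) ==> (e >= 9 <==> 3*n >= 2))))
Answer: WP = n >= e + 3*j - 9 && ((5*e > 9 <==> 2*e <= -11) ==> (e >= 9 <==> 3*n >= 2)) && ((!(5*e > 9 <==> 2*e <= -11)) ==> ((tot > 12 ==> ((2*e < 2*j + 2*tot - 2 ==> e == 3*tot + 5) && (tot > 12 ==> ((2*e < 2*j + 2*tot - 2 ==> e == 3*tot + 5) && (tot > 12 ==> ((2*e < 2*j + 2*tot - 2 ==> e == 3*tot + 5) && (!(tot > 12)) && (e >= 9 <==> 3*e >= 3*tot + 2))) && ((!(tot > 12)) ==> (e >= 9 <==> 3*e >= 3*tot + 2)))) && ((!(tot > 12)) ==> (e >= 9 <==> 3*e >= 3*tot + 2)))) && ((!(tot > 12)) ==> (e >= 9 <==> 3*n >= 2))))


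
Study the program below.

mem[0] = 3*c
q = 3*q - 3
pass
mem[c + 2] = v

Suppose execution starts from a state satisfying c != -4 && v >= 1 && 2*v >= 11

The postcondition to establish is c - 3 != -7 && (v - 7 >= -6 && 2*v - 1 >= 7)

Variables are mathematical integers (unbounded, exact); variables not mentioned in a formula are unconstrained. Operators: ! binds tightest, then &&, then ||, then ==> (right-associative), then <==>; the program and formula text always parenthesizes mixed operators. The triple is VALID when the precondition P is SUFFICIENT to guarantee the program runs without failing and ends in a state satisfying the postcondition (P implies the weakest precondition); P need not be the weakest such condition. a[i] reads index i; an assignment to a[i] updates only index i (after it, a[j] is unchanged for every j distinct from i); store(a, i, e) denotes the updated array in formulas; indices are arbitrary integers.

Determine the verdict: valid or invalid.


Working backward. After the program, the postcondition c - 3 != -7 && (v - 7 >= -6 && 2*v - 1 >= 7) must hold; in canonical form it is c != -4 && v >= 1 && 2*v >= 8.
Before mem[c + 2] := v: c != -4 && v >= 1 && 2*v >= 8
Before skip: c != -4 && v >= 1 && 2*v >= 8
Before q := 3*q - 3: c != -4 && v >= 1 && 2*v >= 8
Before mem[0] := 3*c: c != -4 && v >= 1 && 2*v >= 8
The weakest precondition is c != -4 && v >= 1 && 2*v >= 8.
Check whether c != -4 && v >= 1 && 2*v >= 11 implies it.
Every state satisfying the precondition satisfies the weakest precondition: the implication holds.
Answer: valid


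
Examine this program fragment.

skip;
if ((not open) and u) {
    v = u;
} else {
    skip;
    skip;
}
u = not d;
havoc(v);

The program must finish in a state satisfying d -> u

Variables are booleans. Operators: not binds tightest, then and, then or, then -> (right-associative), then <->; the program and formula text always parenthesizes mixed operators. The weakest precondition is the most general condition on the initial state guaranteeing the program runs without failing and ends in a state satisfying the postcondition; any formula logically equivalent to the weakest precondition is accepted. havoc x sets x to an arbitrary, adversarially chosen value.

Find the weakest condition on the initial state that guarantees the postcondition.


Working backward. After the program, d -> u must hold.
Before havoc v: d -> u
Before u := not d: d -> (not d)
Then branch requires d -> (not d); else branch requires d -> (not d).
Before the if: (((not open) and u) -> (d -> (not d))) and ((not ((not open) and u)) -> (d -> (not d)))
Before skip: (((not open) and u) -> (d -> (not d))) and ((not ((not open) and u)) -> (d -> (not d)))
Answer: WP = (((not open) and u) -> (d -> (not d))) and ((not ((not open) and u)) -> (d -> (not d)))


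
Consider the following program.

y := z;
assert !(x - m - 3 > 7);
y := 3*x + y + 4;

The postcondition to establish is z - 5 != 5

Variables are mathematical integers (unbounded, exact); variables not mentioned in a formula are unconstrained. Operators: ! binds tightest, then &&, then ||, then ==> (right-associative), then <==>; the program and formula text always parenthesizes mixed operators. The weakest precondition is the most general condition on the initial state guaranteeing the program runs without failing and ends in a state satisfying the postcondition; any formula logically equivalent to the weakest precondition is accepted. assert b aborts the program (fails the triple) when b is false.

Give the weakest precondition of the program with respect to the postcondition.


Working backward. After the program, the postcondition z - 5 != 5 must hold; in canonical form it is z != 10.
Before y := 3*x + y + 4: z != 10
Before assert !(x - m - 3 > 7): (!(x > m + 10)) && z != 10
Before y := z: (!(x > m + 10)) && z != 10
Answer: WP = (!(x > m + 10)) && z != 10


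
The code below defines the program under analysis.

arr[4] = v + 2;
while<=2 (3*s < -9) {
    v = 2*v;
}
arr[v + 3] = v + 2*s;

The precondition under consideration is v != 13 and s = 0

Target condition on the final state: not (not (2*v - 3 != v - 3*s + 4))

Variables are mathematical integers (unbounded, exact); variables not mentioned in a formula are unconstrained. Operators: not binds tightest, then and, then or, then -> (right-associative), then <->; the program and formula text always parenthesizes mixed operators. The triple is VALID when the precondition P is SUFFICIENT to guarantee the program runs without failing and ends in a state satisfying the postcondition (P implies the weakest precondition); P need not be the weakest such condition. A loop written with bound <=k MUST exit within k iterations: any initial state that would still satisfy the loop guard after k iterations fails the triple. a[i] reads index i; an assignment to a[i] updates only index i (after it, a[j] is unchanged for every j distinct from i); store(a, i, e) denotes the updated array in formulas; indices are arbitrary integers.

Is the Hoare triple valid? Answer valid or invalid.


Working backward. After the program, the postcondition not (not (2*v - 3 != v - 3*s + 4)) must hold; in canonical form it is 3*s + v != 7.
Before arr[v + 3] := v + 2*s: 3*s + v != 7
Before the loop (bound <=2), unroll the exhaustion recursion (WP_0 = exit-now case; WP_j = one more guarded iteration, up to j = 2):
  WP_0: (not (3*s < -9)) and 3*s + v != 7
  WP_1: (3*s < -9 -> ((not (3*s < -9)) and 3*s + 2*v != 7)) and ((not (3*s < -9)) -> 3*s + v != 7)
  WP_2: (3*s < -9 -> ((3*s < -9 -> ((not (3*s < -9)) and 3*s + 4*v != 7)) and ((not (3*s < -9)) -> 3*s + 2*v != 7))) and ((not (3*s < -9)) -> 3*s + v != 7)
So before the loop: (3*s < -9 -> ((3*s < -9 -> ((not (3*s < -9)) and 3*s + 4*v != 7)) and ((not (3*s < -9)) -> 3*s + 2*v != 7))) and ((not (3*s < -9)) -> 3*s + v != 7)
Before arr[4] := v + 2: (3*s < -9 -> ((3*s < -9 -> ((not (3*s < -9)) and 3*s + 4*v != 7)) and ((not (3*s < -9)) -> 3*s + 2*v != 7))) and ((not (3*s < -9)) -> 3*s + v != 7)
The weakest precondition is (3*s < -9 -> ((3*s < -9 -> ((not (3*s < -9)) and 3*s + 4*v != 7)) and ((not (3*s < -9)) -> 3*s + 2*v != 7))) and ((not (3*s < -9)) -> 3*s + v != 7).
Check whether v != 13 and s = 0 implies it.
Countermodel: at the initial state s = 0, v = 7, the precondition holds but the weakest precondition fails.
Answer: invalid


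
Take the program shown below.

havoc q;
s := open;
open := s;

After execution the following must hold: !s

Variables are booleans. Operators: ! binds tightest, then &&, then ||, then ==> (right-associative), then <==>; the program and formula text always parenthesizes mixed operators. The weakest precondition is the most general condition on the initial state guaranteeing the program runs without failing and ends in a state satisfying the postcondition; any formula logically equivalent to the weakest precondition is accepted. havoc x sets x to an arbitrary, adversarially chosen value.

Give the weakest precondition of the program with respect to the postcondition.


Working backward. After the program, !s must hold.
Before open := s: !s
Before s := open: !open
Before havoc q: !open
Answer: WP = !open


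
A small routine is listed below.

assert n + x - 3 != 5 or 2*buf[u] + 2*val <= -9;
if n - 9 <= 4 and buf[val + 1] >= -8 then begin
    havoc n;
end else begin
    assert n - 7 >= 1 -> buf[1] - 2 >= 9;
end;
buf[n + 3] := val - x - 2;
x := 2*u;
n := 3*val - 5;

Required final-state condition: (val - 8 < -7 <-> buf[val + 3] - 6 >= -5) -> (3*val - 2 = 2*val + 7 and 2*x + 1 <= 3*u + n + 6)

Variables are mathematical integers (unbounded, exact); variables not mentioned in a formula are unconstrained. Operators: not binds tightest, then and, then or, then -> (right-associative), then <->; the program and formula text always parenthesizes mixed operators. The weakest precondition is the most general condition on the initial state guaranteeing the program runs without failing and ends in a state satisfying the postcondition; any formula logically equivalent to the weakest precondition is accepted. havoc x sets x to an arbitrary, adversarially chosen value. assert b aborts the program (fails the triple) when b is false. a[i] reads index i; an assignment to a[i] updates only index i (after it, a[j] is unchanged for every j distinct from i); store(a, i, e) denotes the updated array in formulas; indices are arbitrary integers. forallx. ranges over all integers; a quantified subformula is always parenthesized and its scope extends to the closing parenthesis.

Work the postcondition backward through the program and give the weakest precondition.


Working backward. After the program, the postcondition (val - 8 < -7 <-> buf[val + 3] - 6 >= -5) -> (3*val - 2 = 2*val + 7 and 2*x + 1 <= 3*u + n + 6) must hold; in canonical form it is (val < 1 <-> buf[val + 3] >= 1) -> (val = 9 and 2*x <= n + 3*u + 5).
Before n := 3*val - 5: (val < 1 <-> buf[val + 3] >= 1) -> (val = 9 and 2*x <= 3*u + 3*val)
Before x := 2*u: (val < 1 <-> buf[val + 3] >= 1) -> (val = 9 and u <= 3*val)
Before buf[n + 3] := val - x - 2: (val < 1 <-> store(buf, n + 3, val - x - 2)[val + 3] >= 1) -> (val = 9 and u <= 3*val)
Then branch requires forall n_1. ((val < 1 <-> store(buf, n_1 + 3, val - x - 2)[val + 3] >= 1) -> (val = 9 and u <= 3*val)); else branch requires (n >= 8 -> buf[1] >= 11) and ((val < 1 <-> store(buf, n + 3, val - x - 2)[val + 3] >= 1) -> (val = 9 and u <= 3*val)).
Before the if: ((n <= 13 and buf[val + 1] >= -8) -> (forall n_1. ((val < 1 <-> store(buf, n_1 + 3, val - x - 2)[val + 3] >= 1) -> (val = 9 and u <= 3*val)))) and ((not (n <= 13 and buf[val + 1] >= -8)) -> ((n >= 8 -> buf[1] >= 11) and ((val < 1 <-> store(buf, n + 3, val - x - 2)[val + 3] >= 1) -> (val = 9 and u <= 3*val))))
Before assert n + x - 3 != 5 or 2*buf[u] + 2*val <= -9: (n + x != 8 or 2*buf[u] + 2*val <= -9) and ((n <= 13 and buf[val + 1] >= -8) -> (forall n_1. ((val < 1 <-> store(buf, n_1 + 3, val - x - 2)[val + 3] >= 1) -> (val = 9 and u <= 3*val)))) and ((not (n <= 13 and buf[val + 1] >= -8)) -> ((n >= 8 -> buf[1] >= 11) and ((val < 1 <-> store(buf, n + 3, val - x - 2)[val + 3] >= 1) -> (val = 9 and u <= 3*val))))
Answer: WP = (n + x != 8 or 2*buf[u] + 2*val <= -9) and ((n <= 13 and buf[val + 1] >= -8) -> (forall n_1. ((val < 1 <-> store(buf, n_1 + 3, val - x - 2)[val + 3] >= 1) -> (val = 9 and u <= 3*val)))) and ((not (n <= 13 and buf[val + 1] >= -8)) -> ((n >= 8 -> buf[1] >= 11) and ((val < 1 <-> store(buf, n + 3, val - x - 2)[val + 3] >= 1) -> (val = 9 and u <= 3*val))))


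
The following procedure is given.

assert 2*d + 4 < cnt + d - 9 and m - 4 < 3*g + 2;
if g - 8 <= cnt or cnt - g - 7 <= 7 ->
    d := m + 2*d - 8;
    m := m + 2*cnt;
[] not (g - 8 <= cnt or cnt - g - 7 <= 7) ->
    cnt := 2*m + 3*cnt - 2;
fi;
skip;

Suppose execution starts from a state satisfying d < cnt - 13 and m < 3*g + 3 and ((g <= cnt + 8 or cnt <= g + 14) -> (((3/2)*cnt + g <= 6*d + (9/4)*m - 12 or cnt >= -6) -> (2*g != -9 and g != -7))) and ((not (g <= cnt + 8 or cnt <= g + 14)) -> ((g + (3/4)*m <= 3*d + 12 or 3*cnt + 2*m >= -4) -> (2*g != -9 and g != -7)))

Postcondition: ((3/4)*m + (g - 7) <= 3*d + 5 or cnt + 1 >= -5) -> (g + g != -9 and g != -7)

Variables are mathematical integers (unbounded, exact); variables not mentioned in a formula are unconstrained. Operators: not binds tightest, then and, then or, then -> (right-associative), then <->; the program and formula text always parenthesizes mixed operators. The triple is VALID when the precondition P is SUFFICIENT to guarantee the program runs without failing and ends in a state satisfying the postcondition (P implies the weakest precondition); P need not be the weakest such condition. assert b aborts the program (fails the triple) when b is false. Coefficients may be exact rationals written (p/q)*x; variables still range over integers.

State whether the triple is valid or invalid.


Working backward. After the program, the postcondition ((3/4)*m + (g - 7) <= 3*d + 5 or cnt + 1 >= -5) -> (g + g != -9 and g != -7) must hold; in canonical form it is (g + (3/4)*m <= 3*d + 12 or cnt >= -6) -> (2*g != -9 and g != -7).
Before skip: (g + (3/4)*m <= 3*d + 12 or cnt >= -6) -> (2*g != -9 and g != -7)
Then branch requires ((3/2)*cnt + g <= 6*d + (9/4)*m - 12 or cnt >= -6) -> (2*g != -9 and g != -7); else branch requires (g + (3/4)*m <= 3*d + 12 or 3*cnt + 2*m >= -4) -> (2*g != -9 and g != -7).
Before the if: ((g <= cnt + 8 or cnt <= g + 14) -> (((3/2)*cnt + g <= 6*d + (9/4)*m - 12 or cnt >= -6) -> (2*g != -9 and g != -7))) and ((not (g <= cnt + 8 or cnt <= g + 14)) -> ((g + (3/4)*m <= 3*d + 12 or 3*cnt + 2*m >= -4) -> (2*g != -9 and g != -7)))
Before assert 2*d + 4 < cnt + d - 9 and m - 4 < 3*g + 2: d < cnt - 13 and m < 3*g + 6 and ((g <= cnt + 8 or cnt <= g + 14) -> (((3/2)*cnt + g <= 6*d + (9/4)*m - 12 or cnt >= -6) -> (2*g != -9 and g != -7))) and ((not (g <= cnt + 8 or cnt <= g + 14)) -> ((g + (3/4)*m <= 3*d + 12 or 3*cnt + 2*m >= -4) -> (2*g != -9 and g != -7)))
The weakest precondition is d < cnt - 13 and m < 3*g + 6 and ((g <= cnt + 8 or cnt <= g + 14) -> (((3/2)*cnt + g <= 6*d + (9/4)*m - 12 or cnt >= -6) -> (2*g != -9 and g != -7))) and ((not (g <= cnt + 8 or cnt <= g + 14)) -> ((g + (3/4)*m <= 3*d + 12 or 3*cnt + 2*m >= -4) -> (2*g != -9 and g != -7))).
Check whether d < cnt - 13 and m < 3*g + 3 and ((g <= cnt + 8 or cnt <= g + 14) -> (((3/2)*cnt + g <= 6*d + (9/4)*m - 12 or cnt >= -6) -> (2*g != -9 and g != -7))) and ((not (g <= cnt + 8 or cnt <= g + 14)) -> ((g + (3/4)*m <= 3*d + 12 or 3*cnt + 2*m >= -4) -> (2*g != -9 and g != -7))) implies it.
Every state satisfying the precondition satisfies the weakest precondition: the implication holds.
Answer: valid


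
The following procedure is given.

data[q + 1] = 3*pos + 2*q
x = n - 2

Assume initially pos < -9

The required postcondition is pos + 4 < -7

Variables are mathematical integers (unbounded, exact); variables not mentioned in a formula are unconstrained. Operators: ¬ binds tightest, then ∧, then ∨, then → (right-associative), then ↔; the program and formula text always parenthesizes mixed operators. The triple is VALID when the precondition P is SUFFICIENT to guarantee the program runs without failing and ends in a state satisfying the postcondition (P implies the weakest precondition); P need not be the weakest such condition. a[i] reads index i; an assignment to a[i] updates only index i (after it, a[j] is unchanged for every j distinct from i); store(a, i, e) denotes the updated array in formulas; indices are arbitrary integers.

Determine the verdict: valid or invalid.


Working backward. After the program, the postcondition pos + 4 < -7 must hold; in canonical form it is pos < -11.
Before x := n - 2: pos < -11
Before data[q + 1] := 3*pos + 2*q: pos < -11
The weakest precondition is pos < -11.
Check whether pos < -9 implies it.
Countermodel: at the initial state pos = -11, the precondition holds but the weakest precondition fails.
Answer: invalid


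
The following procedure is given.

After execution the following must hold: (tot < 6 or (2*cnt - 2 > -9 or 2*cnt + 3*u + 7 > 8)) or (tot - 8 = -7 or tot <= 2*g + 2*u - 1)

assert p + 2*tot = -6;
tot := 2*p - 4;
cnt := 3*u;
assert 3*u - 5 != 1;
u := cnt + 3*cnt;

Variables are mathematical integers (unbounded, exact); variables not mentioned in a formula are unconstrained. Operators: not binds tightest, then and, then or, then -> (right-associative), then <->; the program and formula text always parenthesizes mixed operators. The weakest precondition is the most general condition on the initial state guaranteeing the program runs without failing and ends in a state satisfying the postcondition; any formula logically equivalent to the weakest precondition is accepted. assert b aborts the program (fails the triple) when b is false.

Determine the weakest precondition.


Working backward. After the program, the postcondition (tot < 6 or (2*cnt - 2 > -9 or 2*cnt + 3*u + 7 > 8)) or (tot - 8 = -7 or tot <= 2*g + 2*u - 1) must hold; in canonical form it is tot < 6 or 2*cnt > -7 or 2*cnt + 3*u > 1 or tot = 1 or tot <= 2*g + 2*u - 1.
Before u := cnt + 3*cnt: tot < 6 or 2*cnt > -7 or 14*cnt > 1 or tot = 1 or tot <= 8*cnt + 2*g - 1
Before assert 3*u - 5 != 1: 3*u != 6 and (tot < 6 or 2*cnt > -7 or 14*cnt > 1 or tot = 1 or tot <= 8*cnt + 2*g - 1)
Before cnt := 3*u: 3*u != 6 and (tot < 6 or 6*u > -7 or 42*u > 1 or tot = 1 or tot <= 2*g + 24*u - 1)
Before tot := 2*p - 4: 3*u != 6 and (2*p < 10 or 6*u > -7 or 42*u > 1 or 2*p = 5 or 2*p <= 2*g + 24*u + 3)
Before assert p + 2*tot = -6: p + 2*tot = -6 and 3*u != 6 and (2*p < 10 or 6*u > -7 or 42*u > 1 or 2*p = 5 or 2*p <= 2*g + 24*u + 3)
Answer: WP = p + 2*tot = -6 and 3*u != 6 and (2*p < 10 or 6*u > -7 or 42*u > 1 or 2*p = 5 or 2*p <= 2*g + 24*u + 3)


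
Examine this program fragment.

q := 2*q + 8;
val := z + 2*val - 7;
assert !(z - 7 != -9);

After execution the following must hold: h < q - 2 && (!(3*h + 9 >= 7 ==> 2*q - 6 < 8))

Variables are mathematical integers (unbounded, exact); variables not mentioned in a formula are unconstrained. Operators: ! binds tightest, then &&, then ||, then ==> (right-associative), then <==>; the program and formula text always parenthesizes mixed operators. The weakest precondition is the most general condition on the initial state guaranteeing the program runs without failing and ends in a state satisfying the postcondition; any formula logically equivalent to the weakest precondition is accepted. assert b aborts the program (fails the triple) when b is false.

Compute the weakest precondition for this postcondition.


Working backward. After the program, the postcondition h < q - 2 && (!(3*h + 9 >= 7 ==> 2*q - 6 < 8)) must hold; in canonical form it is h < q - 2 && (!(3*h >= -2 ==> 2*q < 14)).
Before assert !(z - 7 != -9): (!(z != -2)) && h < q - 2 && (!(3*h >= -2 ==> 2*q < 14))
Before val := z + 2*val - 7: (!(z != -2)) && h < q - 2 && (!(3*h >= -2 ==> 2*q < 14))
Before q := 2*q + 8: (!(z != -2)) && h < 2*q + 6 && (!(3*h >= -2 ==> 4*q < -2))
Answer: WP = (!(z != -2)) && h < 2*q + 6 && (!(3*h >= -2 ==> 4*q < -2))


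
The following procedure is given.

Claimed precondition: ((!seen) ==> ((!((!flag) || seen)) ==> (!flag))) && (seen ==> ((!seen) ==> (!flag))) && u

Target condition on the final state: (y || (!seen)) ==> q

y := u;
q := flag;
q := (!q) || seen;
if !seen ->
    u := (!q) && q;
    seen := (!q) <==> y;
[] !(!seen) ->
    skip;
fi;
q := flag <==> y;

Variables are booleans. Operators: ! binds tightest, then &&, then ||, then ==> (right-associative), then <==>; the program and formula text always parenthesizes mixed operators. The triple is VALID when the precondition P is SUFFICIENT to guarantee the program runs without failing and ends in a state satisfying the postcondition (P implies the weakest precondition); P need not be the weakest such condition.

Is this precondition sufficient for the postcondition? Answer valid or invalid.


Working backward. After the program, (y || (!seen)) ==> q must hold.
Before q := flag <==> y: (y || (!seen)) ==> (flag <==> y)
Then branch requires (y || (!((!q) <==> y))) ==> (flag <==> y); else branch requires (y || (!seen)) ==> (flag <==> y).
Before the if: ((!seen) ==> ((y || (!((!q) <==> y))) ==> (flag <==> y))) && (seen ==> ((y || (!seen)) ==> (flag <==> y)))
Before q := (!q) || seen: ((!seen) ==> ((y || (!((!((!q) || seen)) <==> y))) ==> (flag <==> y))) && (seen ==> ((y || (!seen)) ==> (flag <==> y)))
Before q := flag: ((!seen) ==> ((y || (!((!((!flag) || seen)) <==> y))) ==> (flag <==> y))) && (seen ==> ((y || (!seen)) ==> (flag <==> y)))
Before y := u: ((!seen) ==> ((u || (!((!((!flag) || seen)) <==> u))) ==> (flag <==> u))) && (seen ==> ((u || (!seen)) ==> (flag <==> u)))
The weakest precondition is ((!seen) ==> ((u || (!((!((!flag) || seen)) <==> u))) ==> (flag <==> u))) && (seen ==> ((u || (!seen)) ==> (flag <==> u))).
Check whether ((!seen) ==> ((!((!flag) || seen)) ==> (!flag))) && (seen ==> ((!seen) ==> (!flag))) && u implies it.
Countermodel: at the initial state flag = false, seen = false, u = true, the precondition holds but the weakest precondition fails.
Answer: invalid


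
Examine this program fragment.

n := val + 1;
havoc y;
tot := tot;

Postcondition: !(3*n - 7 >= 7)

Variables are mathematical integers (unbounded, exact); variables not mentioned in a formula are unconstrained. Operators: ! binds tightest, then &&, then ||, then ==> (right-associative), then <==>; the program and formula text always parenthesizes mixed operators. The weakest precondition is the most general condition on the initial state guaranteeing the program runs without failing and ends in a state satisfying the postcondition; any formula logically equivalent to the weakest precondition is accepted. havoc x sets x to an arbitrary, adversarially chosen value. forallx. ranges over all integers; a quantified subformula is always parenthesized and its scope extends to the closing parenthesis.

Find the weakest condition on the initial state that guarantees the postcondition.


Working backward. After the program, the postcondition !(3*n - 7 >= 7) must hold; in canonical form it is !(3*n >= 14).
Before tot := tot: !(3*n >= 14)
Before havoc y: !(3*n >= 14)
Before n := val + 1: !(3*val >= 11)
Answer: WP = !(3*val >= 11)


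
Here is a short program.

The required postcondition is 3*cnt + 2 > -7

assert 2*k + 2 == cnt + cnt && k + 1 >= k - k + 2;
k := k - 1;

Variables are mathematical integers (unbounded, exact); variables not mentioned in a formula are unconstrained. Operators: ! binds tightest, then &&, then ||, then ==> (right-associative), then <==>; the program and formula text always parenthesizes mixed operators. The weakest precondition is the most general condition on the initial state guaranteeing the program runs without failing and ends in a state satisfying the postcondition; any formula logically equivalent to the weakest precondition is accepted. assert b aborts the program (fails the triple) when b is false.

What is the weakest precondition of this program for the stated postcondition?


Working backward. After the program, the postcondition 3*cnt + 2 > -7 must hold; in canonical form it is 3*cnt > -9.
Before k := k - 1: 3*cnt > -9
Before assert 2*k + 2 == cnt + cnt && k + 1 >= k - k + 2: 2*k == 2*cnt - 2 && k >= 1 && 3*cnt > -9
Answer: WP = 2*k == 2*cnt - 2 && k >= 1 && 3*cnt > -9


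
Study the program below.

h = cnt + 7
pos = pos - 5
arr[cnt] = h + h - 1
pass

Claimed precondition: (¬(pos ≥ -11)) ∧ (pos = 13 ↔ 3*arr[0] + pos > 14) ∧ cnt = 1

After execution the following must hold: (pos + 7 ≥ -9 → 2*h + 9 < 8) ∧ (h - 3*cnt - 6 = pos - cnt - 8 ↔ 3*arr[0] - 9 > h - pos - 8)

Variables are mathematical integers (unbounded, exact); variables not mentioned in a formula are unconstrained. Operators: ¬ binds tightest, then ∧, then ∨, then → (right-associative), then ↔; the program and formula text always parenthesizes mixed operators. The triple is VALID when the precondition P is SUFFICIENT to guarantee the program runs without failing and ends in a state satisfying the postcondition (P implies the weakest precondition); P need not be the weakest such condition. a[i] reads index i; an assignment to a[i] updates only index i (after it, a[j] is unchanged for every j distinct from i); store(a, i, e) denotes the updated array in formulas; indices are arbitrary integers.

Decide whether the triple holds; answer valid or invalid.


Working backward. After the program, the postcondition (pos + 7 ≥ -9 → 2*h + 9 < 8) ∧ (h - 3*cnt - 6 = pos - cnt - 8 ↔ 3*arr[0] - 9 > h - pos - 8) must hold; in canonical form it is (pos ≥ -16 → 2*h < -1) ∧ (h = 2*cnt + pos - 2 ↔ 3*arr[0] + pos > h + 1).
Before skip: (pos ≥ -16 → 2*h < -1) ∧ (h = 2*cnt + pos - 2 ↔ 3*arr[0] + pos > h + 1)
Before arr[cnt] := h + h - 1: (pos ≥ -16 → 2*h < -1) ∧ (h = 2*cnt + pos - 2 ↔ 3*store(arr, cnt, 2*h - 1)[0] + pos > h + 1)
Before pos := pos - 5: (pos ≥ -11 → 2*h < -1) ∧ (h = 2*cnt + pos - 7 ↔ 3*store(arr, cnt, 2*h - 1)[0] + pos > h + 6)
Before h := cnt + 7: (pos ≥ -11 → 2*cnt < -15) ∧ (cnt + pos = 14 ↔ 3*store(arr, cnt, 2*cnt + 13)[0] + pos > cnt + 13)
The weakest precondition is (pos ≥ -11 → 2*cnt < -15) ∧ (cnt + pos = 14 ↔ 3*store(arr, cnt, 2*cnt + 13)[0] + pos > cnt + 13).
Check whether (¬(pos ≥ -11)) ∧ (pos = 13 ↔ 3*arr[0] + pos > 14) ∧ cnt = 1 implies it.
Every state satisfying the precondition satisfies the weakest precondition: the implication holds.
Answer: valid


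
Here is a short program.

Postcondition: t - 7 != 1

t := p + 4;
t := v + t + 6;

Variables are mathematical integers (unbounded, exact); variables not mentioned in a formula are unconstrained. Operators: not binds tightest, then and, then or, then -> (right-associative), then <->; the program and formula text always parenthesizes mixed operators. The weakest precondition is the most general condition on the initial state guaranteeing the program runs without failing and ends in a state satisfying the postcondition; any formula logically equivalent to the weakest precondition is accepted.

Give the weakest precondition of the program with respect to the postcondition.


Working backward. After the program, the postcondition t - 7 != 1 must hold; in canonical form it is t != 8.
Before t := v + t + 6: t + v != 2
Before t := p + 4: p + v != -2
Answer: WP = p + v != -2


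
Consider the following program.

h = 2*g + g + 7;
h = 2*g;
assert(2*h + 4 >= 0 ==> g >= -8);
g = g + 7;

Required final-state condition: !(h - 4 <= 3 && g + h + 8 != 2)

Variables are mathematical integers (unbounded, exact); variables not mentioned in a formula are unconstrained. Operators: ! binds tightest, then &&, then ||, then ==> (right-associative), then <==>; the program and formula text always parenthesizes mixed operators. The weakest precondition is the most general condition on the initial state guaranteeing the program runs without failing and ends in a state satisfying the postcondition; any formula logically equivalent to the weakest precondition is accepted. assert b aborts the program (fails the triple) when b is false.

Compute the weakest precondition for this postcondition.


Working backward. After the program, the postcondition !(h - 4 <= 3 && g + h + 8 != 2) must hold; in canonical form it is !(h <= 7 && g + h != -6).
Before g := g + 7: !(h <= 7 && g + h != -13)
Before assert 2*h + 4 >= 0 ==> g >= -8: (2*h >= -4 ==> g >= -8) && (!(h <= 7 && g + h != -13))
Before h := 2*g: (4*g >= -4 ==> g >= -8) && (!(2*g <= 7 && 3*g != -13))
Before h := 2*g + g + 7: (4*g >= -4 ==> g >= -8) && (!(2*g <= 7 && 3*g != -13))
Answer: WP = (4*g >= -4 ==> g >= -8) && (!(2*g <= 7 && 3*g != -13))


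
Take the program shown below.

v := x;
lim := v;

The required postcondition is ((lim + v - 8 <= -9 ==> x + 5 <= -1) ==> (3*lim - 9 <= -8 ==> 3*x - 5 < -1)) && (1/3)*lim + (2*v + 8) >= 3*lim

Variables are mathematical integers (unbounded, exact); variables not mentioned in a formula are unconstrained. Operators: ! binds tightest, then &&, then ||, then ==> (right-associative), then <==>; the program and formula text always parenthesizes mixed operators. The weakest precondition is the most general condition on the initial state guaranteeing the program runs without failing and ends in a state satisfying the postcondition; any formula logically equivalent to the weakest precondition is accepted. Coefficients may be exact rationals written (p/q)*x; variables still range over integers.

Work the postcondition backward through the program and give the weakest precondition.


Working backward. After the program, the postcondition ((lim + v - 8 <= -9 ==> x + 5 <= -1) ==> (3*lim - 9 <= -8 ==> 3*x - 5 < -1)) && (1/3)*lim + (2*v + 8) >= 3*lim must hold; in canonical form it is ((lim + v <= -1 ==> x <= -6) ==> (3*lim <= 1 ==> 3*x < 4)) && 2*v >= (8/3)*lim - 8.
Before lim := v: ((2*v <= -1 ==> x <= -6) ==> (3*v <= 1 ==> 3*x < 4)) && (2/3)*v <= 8
Before v := x: ((2*x <= -1 ==> x <= -6) ==> (3*x <= 1 ==> 3*x < 4)) && (2/3)*x <= 8
Answer: WP = ((2*x <= -1 ==> x <= -6) ==> (3*x <= 1 ==> 3*x < 4)) && (2/3)*x <= 8


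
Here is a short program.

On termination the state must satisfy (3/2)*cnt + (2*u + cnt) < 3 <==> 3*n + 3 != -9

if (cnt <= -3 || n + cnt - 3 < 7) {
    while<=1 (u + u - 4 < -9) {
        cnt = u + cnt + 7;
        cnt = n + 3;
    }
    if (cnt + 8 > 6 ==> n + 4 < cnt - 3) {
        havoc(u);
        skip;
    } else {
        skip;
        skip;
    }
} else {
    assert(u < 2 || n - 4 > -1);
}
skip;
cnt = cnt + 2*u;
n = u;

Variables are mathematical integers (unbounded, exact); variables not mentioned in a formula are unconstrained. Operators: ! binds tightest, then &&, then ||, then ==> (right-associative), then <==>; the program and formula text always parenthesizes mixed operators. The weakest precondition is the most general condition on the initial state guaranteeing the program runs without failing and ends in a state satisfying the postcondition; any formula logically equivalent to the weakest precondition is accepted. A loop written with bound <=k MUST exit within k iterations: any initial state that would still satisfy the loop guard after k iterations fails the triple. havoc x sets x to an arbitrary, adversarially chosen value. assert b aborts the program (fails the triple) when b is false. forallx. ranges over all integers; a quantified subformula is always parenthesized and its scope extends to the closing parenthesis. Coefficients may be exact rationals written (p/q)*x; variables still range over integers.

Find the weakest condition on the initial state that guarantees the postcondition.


Working backward. After the program, the postcondition (3/2)*cnt + (2*u + cnt) < 3 <==> 3*n + 3 != -9 must hold; in canonical form it is (5/2)*cnt + 2*u < 3 <==> 3*n != -12.
Before n := u: (5/2)*cnt + 2*u < 3 <==> 3*u != -12
Before cnt := cnt + 2*u: (5/2)*cnt + 7*u < 3 <==> 3*u != -12
Before skip: (5/2)*cnt + 7*u < 3 <==> 3*u != -12
Then branch requires (2*u < -5 ==> ((!(2*u < -5)) && ((!(n > -5)) ==> (forall u_1. ((5/2)*n + 7*u_1 < -9/2 <==> 3*u_1 != -12))) && (n > -5 ==> ((5/2)*n + 7*u < -9/2 <==> 3*u != -12)))) && ((!(2*u < -5)) ==> (((cnt > -2 ==> n < cnt - 7) ==> (forall u_1. ((5/2)*cnt + 7*u_1 < 3 <==> 3*u_1 != -12))) && ((!(cnt > -2 ==> n < cnt - 7)) ==> ((5/2)*cnt + 7*u < 3 <==> 3*u != -12)))); else branch requires (u < 2 || n > 3) && ((5/2)*cnt + 7*u < 3 <==> 3*u != -12).
Before the if: ((cnt <= -3 || cnt + n < 10) ==> ((2*u < -5 ==> ((!(2*u < -5)) && ((!(n > -5)) ==> (forall u_1. ((5/2)*n + 7*u_1 < -9/2 <==> 3*u_1 != -12))) && (n > -5 ==> ((5/2)*n + 7*u < -9/2 <==> 3*u != -12)))) && ((!(2*u < -5)) ==> (((cnt > -2 ==> n < cnt - 7) ==> (forall u_1. ((5/2)*cnt + 7*u_1 < 3 <==> 3*u_1 != -12))) && ((!(cnt > -2 ==> n < cnt - 7)) ==> ((5/2)*cnt + 7*u < 3 <==> 3*u != -12)))))) && ((!(cnt <= -3 || cnt + n < 10)) ==> ((u < 2 || n > 3) && ((5/2)*cnt + 7*u < 3 <==> 3*u != -12)))
Answer: WP = ((cnt <= -3 || cnt + n < 10) ==> ((2*u < -5 ==> ((!(2*u < -5)) && ((!(n > -5)) ==> (forall u_1. ((5/2)*n + 7*u_1 < -9/2 <==> 3*u_1 != -12))) && (n > -5 ==> ((5/2)*n + 7*u < -9/2 <==> 3*u != -12)))) && ((!(2*u < -5)) ==> (((cnt > -2 ==> n < cnt - 7) ==> (forall u_1. ((5/2)*cnt + 7*u_1 < 3 <==> 3*u_1 != -12))) && ((!(cnt > -2 ==> n < cnt - 7)) ==> ((5/2)*cnt + 7*u < 3 <==> 3*u != -12)))))) && ((!(cnt <= -3 || cnt + n < 10)) ==> ((u < 2 || n > 3) && ((5/2)*cnt + 7*u < 3 <==> 3*u != -12)))


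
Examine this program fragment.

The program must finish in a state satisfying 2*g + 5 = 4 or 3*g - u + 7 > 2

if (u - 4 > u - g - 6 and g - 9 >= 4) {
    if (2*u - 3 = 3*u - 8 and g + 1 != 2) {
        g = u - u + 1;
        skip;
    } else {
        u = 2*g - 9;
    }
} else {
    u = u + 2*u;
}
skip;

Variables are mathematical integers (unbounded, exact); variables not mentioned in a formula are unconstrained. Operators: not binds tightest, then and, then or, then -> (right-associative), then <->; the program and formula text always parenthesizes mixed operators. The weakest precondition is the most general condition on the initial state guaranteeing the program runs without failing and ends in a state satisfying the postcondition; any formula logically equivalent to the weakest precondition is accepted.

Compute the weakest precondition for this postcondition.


Working backward. After the program, the postcondition 2*g + 5 = 4 or 3*g - u + 7 > 2 must hold; in canonical form it is 2*g = -1 or 3*g > u - 5.
Before skip: 2*g = -1 or 3*g > u - 5
Then branch requires ((u = 5 and g != 1) -> u < 8) and ((not (u = 5 and g != 1)) -> (2*g = -1 or g > -14)); else branch requires 2*g = -1 or 3*g > 3*u - 5.
Before the if: ((g > -2 and g >= 13) -> (((u = 5 and g != 1) -> u < 8) and ((not (u = 5 and g != 1)) -> (2*g = -1 or g > -14)))) and ((not (g > -2 and g >= 13)) -> (2*g = -1 or 3*g > 3*u - 5))
Answer: WP = ((g > -2 and g >= 13) -> (((u = 5 and g != 1) -> u < 8) and ((not (u = 5 and g != 1)) -> (2*g = -1 or g > -14)))) and ((not (g > -2 and g >= 13)) -> (2*g = -1 or 3*g > 3*u - 5))
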